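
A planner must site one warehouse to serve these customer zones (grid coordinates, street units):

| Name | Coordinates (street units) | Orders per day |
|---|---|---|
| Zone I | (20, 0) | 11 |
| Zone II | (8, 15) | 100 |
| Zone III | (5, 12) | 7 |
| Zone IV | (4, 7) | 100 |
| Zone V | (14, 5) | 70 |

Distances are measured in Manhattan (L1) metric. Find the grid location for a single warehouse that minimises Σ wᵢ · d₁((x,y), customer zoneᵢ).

Manhattan distance separates: Σwᵢ(|x−xᵢ|+|y−yᵢ|) = Σwᵢ|x−xᵢ| + Σwᵢ|y−yᵢ|, so x and y are optimised independently as 1-D weighted medians.
Total weight W = 288; half = 144.
x-coordinate, sorted with cumulative weight:
  x=4 (Zone IV, w=100) cum 100
  x=5 (Zone III, w=7) cum 107
  x=8 (Zone II, w=100) cum 207  ← median
  x=14 (Zone V, w=70) cum 277
  x=20 (Zone I, w=11) cum 288
⇒ x* = 8
y-coordinate, sorted with cumulative weight:
  y=0 (Zone I, w=11) cum 11
  y=5 (Zone V, w=70) cum 81
  y=7 (Zone IV, w=100) cum 181  ← median
  y=12 (Zone III, w=7) cum 188
  y=15 (Zone II, w=100) cum 288
⇒ y* = 7

(8, 7)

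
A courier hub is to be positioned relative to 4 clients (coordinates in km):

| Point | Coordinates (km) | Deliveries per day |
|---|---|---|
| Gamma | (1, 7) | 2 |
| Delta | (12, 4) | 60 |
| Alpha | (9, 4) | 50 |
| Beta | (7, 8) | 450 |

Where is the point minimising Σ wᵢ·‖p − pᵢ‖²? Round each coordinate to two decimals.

(7.69, 7.21)

The minimiser of Σwᵢ‖p−pᵢ‖² is the weighted centroid p* = (Σwᵢpᵢ)/(Σwᵢ).
Σwᵢ = 562.
Σwᵢxᵢ = 2·1 + 60·12 + 50·9 + 450·7 = 4322.
Σwᵢyᵢ = 2·7 + 60·4 + 50·4 + 450·8 = 4054.
x* = 4322/562 = 7.69, y* = 4054/562 = 7.21.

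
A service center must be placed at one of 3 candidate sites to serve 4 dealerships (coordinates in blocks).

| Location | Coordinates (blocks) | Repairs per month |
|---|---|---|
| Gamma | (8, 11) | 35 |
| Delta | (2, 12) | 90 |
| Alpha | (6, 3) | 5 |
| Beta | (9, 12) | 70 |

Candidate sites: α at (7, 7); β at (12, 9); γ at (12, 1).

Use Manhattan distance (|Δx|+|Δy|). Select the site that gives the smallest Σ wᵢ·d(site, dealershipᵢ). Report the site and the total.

α, total 1590 blocks

Total weighted distance at each candidate:
  α (7, 7): total = 1590
  β (12, 9): total = 1860
  γ (12, 1): total = 3400
Minimum is at α with total 1590 blocks.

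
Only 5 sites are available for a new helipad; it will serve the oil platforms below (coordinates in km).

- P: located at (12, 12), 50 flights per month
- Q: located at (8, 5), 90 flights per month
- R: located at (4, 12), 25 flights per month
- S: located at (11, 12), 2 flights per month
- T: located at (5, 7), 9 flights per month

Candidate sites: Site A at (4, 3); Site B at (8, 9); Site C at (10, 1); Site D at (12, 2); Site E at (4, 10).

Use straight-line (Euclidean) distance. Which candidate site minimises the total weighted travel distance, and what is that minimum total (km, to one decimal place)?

Total weighted distance at each candidate:
  Site A (4, 3): total = 1289.5
  Site B (8, 9): total = 775.9
  Site C (10, 1): total = 1367.1
  Site D (12, 2): total = 1367.7
  Site E (4, 10): total = 1081.6
Minimum is at Site B with total 775.9 km.

Site B, total 775.9 km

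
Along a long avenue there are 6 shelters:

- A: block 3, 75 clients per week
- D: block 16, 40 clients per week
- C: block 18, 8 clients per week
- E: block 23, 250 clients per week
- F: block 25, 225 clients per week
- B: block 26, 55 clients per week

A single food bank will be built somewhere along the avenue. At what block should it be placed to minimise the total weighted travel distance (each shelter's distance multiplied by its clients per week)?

x = 23

For a sum of weighted absolute distances on a line, the optimum is the weighted median (not the mean). Total weight W = 653; half-weight = 326.5.
Sort by position and accumulate weight:
  block 3 (A, w=75) → cum 75
  block 16 (D, w=40) → cum 115
  block 18 (C, w=8) → cum 123
  block 23 (E, w=250) → cum 373  ≥ 326.5 → median here
  block 25 (F, w=225) → cum 598
  block 26 (B, w=55) → cum 653
Optimal location: block 23.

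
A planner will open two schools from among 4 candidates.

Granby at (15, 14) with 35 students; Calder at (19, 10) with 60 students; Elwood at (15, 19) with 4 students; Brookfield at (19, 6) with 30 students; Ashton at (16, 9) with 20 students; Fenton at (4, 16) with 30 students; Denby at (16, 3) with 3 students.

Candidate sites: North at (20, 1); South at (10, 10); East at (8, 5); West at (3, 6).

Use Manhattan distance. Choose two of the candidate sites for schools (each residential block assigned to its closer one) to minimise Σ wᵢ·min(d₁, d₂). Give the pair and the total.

{North, South}, total 1609

Evaluate every pair (each demand assigned to the nearer of the two):
  {North, South}: total = 1609
  {South, East}: total = 1801
  {South, West}: total = 1810
  {North, West}: total = 2090
  {North, East}: total = 2132
  {East, West}: total = 2564
Best pair: {North, South} with total 1609.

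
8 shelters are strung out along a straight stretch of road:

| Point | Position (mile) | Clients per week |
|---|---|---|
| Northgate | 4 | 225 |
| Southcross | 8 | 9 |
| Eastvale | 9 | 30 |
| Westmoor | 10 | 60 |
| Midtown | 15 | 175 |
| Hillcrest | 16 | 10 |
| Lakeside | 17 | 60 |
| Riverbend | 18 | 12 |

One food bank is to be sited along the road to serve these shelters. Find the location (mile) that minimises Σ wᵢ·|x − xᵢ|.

For a sum of weighted absolute distances on a line, the optimum is the weighted median (not the mean). Total weight W = 581; half-weight = 290.5.
Sort by position and accumulate weight:
  mile 4 (Northgate, w=225) → cum 225
  mile 8 (Southcross, w=9) → cum 234
  mile 9 (Eastvale, w=30) → cum 264
  mile 10 (Westmoor, w=60) → cum 324  ≥ 290.5 → median here
  mile 15 (Midtown, w=175) → cum 499
  mile 16 (Hillcrest, w=10) → cum 509
  mile 17 (Lakeside, w=60) → cum 569
  mile 18 (Riverbend, w=12) → cum 581
Optimal location: mile 10.

x = 10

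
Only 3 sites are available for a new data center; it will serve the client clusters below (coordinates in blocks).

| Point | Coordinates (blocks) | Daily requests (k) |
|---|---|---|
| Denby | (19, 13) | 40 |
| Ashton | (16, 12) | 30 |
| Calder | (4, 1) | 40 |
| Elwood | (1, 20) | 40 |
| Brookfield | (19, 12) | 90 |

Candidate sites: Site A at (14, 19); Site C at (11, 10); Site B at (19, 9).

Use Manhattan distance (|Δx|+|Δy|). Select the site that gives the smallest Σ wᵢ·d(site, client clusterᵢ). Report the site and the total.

Total weighted distance at each candidate:
  Site A (14, 19): total = 3470
  Site C (11, 10): total = 2990
  Site B (19, 9): total = 2690
Minimum is at Site B with total 2690 blocks.

Site B, total 2690 blocks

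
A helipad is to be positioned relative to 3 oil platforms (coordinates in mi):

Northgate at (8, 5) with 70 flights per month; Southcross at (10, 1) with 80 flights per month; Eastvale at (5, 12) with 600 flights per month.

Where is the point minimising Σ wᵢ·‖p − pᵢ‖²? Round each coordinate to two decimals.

The minimiser of Σwᵢ‖p−pᵢ‖² is the weighted centroid p* = (Σwᵢpᵢ)/(Σwᵢ).
Σwᵢ = 750.
Σwᵢxᵢ = 70·8 + 80·10 + 600·5 = 4360.
Σwᵢyᵢ = 70·5 + 80·1 + 600·12 = 7630.
x* = 4360/750 = 5.81, y* = 7630/750 = 10.17.

(5.81, 10.17)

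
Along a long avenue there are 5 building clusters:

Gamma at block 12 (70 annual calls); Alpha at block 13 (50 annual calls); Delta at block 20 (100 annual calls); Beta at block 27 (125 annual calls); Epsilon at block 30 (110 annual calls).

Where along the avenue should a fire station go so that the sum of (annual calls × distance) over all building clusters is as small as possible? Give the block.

For a sum of weighted absolute distances on a line, the optimum is the weighted median (not the mean). Total weight W = 455; half-weight = 227.5.
Sort by position and accumulate weight:
  block 12 (Gamma, w=70) → cum 70
  block 13 (Alpha, w=50) → cum 120
  block 20 (Delta, w=100) → cum 220
  block 27 (Beta, w=125) → cum 345  ≥ 227.5 → median here
  block 30 (Epsilon, w=110) → cum 455
Optimal location: block 27.

x = 27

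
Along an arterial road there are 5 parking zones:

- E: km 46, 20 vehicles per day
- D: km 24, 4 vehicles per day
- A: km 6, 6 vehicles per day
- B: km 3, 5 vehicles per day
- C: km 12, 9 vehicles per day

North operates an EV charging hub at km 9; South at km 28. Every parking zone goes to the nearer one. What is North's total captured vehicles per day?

The indifferent point is the midpoint (9+28)/2 = 18.5; parking zones left of it (closer to North at 9) go to North, those right go to South.
  B at 3 (w=5) → North
  A at 6 (w=6) → North
  C at 12 (w=9) → North
  D at 24 (w=4) → South
  E at 46 (w=20) → South
North captures 20; South captures 24.

20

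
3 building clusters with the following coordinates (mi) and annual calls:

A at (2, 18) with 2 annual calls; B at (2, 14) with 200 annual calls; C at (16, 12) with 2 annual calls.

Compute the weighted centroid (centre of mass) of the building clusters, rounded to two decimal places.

The minimiser of Σwᵢ‖p−pᵢ‖² is the weighted centroid p* = (Σwᵢpᵢ)/(Σwᵢ).
Σwᵢ = 204.
Σwᵢxᵢ = 2·2 + 200·2 + 2·16 = 436.
Σwᵢyᵢ = 2·18 + 200·14 + 2·12 = 2860.
x* = 436/204 = 2.14, y* = 2860/204 = 14.02.

(2.14, 14.02)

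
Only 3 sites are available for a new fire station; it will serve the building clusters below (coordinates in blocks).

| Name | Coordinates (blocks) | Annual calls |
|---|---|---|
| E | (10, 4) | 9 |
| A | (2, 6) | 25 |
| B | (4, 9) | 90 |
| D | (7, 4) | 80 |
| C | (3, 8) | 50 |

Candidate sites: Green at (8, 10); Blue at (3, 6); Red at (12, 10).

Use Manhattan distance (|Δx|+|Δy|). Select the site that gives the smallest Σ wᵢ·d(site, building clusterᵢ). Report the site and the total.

Blue, total 1046 blocks

Total weighted distance at each candidate:
  Green (8, 10): total = 1682
  Blue (3, 6): total = 1046
  Red (12, 10): total = 2662
Minimum is at Blue with total 1046 blocks.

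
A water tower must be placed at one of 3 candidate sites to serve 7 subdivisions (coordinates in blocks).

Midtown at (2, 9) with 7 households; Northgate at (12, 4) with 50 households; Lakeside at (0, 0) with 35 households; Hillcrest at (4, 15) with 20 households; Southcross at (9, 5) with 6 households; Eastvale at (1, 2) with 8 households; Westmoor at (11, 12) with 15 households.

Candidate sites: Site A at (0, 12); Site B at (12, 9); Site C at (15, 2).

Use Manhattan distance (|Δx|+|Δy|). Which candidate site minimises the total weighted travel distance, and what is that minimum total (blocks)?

Site B, total 1581 blocks

Total weighted distance at each candidate:
  Site A (0, 12): total = 1944
  Site B (12, 9): total = 1581
  Site C (15, 2): total = 1841
Minimum is at Site B with total 1581 blocks.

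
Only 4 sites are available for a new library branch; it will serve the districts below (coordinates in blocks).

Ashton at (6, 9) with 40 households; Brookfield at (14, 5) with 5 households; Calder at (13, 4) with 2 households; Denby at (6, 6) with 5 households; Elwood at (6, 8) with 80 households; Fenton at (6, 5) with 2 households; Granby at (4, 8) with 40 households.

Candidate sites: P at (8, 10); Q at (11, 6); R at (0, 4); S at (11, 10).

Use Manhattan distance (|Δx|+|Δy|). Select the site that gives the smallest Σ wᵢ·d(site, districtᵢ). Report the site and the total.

Total weighted distance at each candidate:
  P (8, 10): total = 801
  Q (11, 6): total = 1305
  R (0, 4): total = 1715
  S (11, 10): total = 1281
Minimum is at P with total 801 blocks.

P, total 801 blocks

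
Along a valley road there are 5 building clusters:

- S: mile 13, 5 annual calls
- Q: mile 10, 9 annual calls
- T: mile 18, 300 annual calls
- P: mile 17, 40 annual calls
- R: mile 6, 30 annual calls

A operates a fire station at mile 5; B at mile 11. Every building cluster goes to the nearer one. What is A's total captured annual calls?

The indifferent point is the midpoint (5+11)/2 = 8; building clusters left of it (closer to A at 5) go to A, those right go to B.
  R at 6 (w=30) → A
  Q at 10 (w=9) → B
  S at 13 (w=5) → B
  P at 17 (w=40) → B
  T at 18 (w=300) → B
A captures 30; B captures 354.

30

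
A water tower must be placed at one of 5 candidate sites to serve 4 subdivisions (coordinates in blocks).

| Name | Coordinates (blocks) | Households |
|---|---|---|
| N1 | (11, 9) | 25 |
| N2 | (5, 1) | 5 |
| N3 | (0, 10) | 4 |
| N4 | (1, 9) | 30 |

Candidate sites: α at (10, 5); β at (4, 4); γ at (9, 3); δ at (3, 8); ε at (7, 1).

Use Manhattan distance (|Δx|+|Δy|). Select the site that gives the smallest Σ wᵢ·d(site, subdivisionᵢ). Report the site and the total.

Total weighted distance at each candidate:
  α (10, 5): total = 620
  β (4, 4): total = 600
  γ (9, 3): total = 714
  δ (3, 8): total = 380
  ε (7, 1): total = 794
Minimum is at δ with total 380 blocks.

δ, total 380 blocks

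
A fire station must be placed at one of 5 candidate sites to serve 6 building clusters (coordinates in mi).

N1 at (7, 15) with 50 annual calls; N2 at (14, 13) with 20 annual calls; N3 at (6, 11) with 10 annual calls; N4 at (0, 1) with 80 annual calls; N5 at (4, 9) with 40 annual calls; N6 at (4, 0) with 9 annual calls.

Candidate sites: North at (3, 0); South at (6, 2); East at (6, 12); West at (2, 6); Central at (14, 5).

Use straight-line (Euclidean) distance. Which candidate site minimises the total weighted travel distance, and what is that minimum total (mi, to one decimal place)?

Total weighted distance at each candidate:
  North (3, 0): total = 1855.0
  South (6, 2): total = 1817.2
  East (6, 12): total = 1585.5
  West (2, 6): total = 1488.6
  Central (14, 5): total = 2566.6
Minimum is at West with total 1488.6 mi.

West, total 1488.6 mi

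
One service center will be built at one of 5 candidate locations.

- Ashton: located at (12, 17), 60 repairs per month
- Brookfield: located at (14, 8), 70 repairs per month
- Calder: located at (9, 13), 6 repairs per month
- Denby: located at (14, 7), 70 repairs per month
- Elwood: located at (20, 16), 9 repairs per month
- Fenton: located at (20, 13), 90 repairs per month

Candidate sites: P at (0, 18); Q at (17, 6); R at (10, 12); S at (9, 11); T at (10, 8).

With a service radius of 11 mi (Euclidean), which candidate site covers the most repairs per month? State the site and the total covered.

R, covering 305

Coverage radius r = 11 mi; a point is covered iff (Δx)²+(Δy)² ≤ 11² = 121.
  P (0, 18): covers {Calder} → 6
  Q (17, 6): covers {Brookfield, Calder, Denby, Elwood, Fenton} → 245
  R (10, 12): covers {Ashton, Brookfield, Calder, Denby, Elwood, Fenton} → 305
  S (9, 11): covers {Ashton, Brookfield, Calder, Denby} → 206
  T (10, 8): covers {Ashton, Brookfield, Calder, Denby} → 206
Maximum coverage at R: 305 repairs per month.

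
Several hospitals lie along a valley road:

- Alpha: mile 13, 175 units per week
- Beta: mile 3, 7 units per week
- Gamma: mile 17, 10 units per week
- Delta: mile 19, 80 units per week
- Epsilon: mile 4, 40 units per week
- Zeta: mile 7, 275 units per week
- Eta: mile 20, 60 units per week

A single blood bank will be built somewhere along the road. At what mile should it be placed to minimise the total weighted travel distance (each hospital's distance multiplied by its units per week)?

For a sum of weighted absolute distances on a line, the optimum is the weighted median (not the mean). Total weight W = 647; half-weight = 323.5.
Sort by position and accumulate weight:
  mile 3 (Beta, w=7) → cum 7
  mile 4 (Epsilon, w=40) → cum 47
  mile 7 (Zeta, w=275) → cum 322
  mile 13 (Alpha, w=175) → cum 497  ≥ 323.5 → median here
  mile 17 (Gamma, w=10) → cum 507
  mile 19 (Delta, w=80) → cum 587
  mile 20 (Eta, w=60) → cum 647
Optimal location: mile 13.

x = 13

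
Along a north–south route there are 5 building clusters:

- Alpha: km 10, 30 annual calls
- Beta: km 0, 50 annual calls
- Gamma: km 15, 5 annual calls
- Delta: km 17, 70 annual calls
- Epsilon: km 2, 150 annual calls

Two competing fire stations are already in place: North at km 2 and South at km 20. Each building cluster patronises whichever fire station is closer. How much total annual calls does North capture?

230

The indifferent point is the midpoint (2+20)/2 = 11; building clusters left of it (closer to North at 2) go to North, those right go to South.
  Beta at 0 (w=50) → North
  Epsilon at 2 (w=150) → North
  Alpha at 10 (w=30) → North
  Gamma at 15 (w=5) → South
  Delta at 17 (w=70) → South
North captures 230; South captures 75.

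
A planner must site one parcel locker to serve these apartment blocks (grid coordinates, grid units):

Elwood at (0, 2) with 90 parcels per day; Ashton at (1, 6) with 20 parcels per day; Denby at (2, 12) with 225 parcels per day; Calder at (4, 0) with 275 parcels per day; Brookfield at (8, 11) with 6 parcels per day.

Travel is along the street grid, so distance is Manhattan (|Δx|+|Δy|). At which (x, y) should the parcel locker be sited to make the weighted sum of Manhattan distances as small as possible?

(2, 2)

Manhattan distance separates: Σwᵢ(|x−xᵢ|+|y−yᵢ|) = Σwᵢ|x−xᵢ| + Σwᵢ|y−yᵢ|, so x and y are optimised independently as 1-D weighted medians.
Total weight W = 616; half = 308.
x-coordinate, sorted with cumulative weight:
  x=0 (Elwood, w=90) cum 90
  x=1 (Ashton, w=20) cum 110
  x=2 (Denby, w=225) cum 335  ← median
  x=4 (Calder, w=275) cum 610
  x=8 (Brookfield, w=6) cum 616
⇒ x* = 2
y-coordinate, sorted with cumulative weight:
  y=0 (Calder, w=275) cum 275
  y=2 (Elwood, w=90) cum 365  ← median
  y=6 (Ashton, w=20) cum 385
  y=11 (Brookfield, w=6) cum 391
  y=12 (Denby, w=225) cum 616
⇒ y* = 2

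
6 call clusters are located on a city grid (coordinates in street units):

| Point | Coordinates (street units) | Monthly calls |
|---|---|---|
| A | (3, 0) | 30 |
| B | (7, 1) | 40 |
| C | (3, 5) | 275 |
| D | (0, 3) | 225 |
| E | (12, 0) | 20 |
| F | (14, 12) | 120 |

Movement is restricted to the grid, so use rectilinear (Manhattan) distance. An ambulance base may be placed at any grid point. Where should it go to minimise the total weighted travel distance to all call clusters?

Manhattan distance separates: Σwᵢ(|x−xᵢ|+|y−yᵢ|) = Σwᵢ|x−xᵢ| + Σwᵢ|y−yᵢ|, so x and y are optimised independently as 1-D weighted medians.
Total weight W = 710; half = 355.
x-coordinate, sorted with cumulative weight:
  x=0 (D, w=225) cum 225
  x=3 (A, w=30) cum 255
  x=3 (C, w=275) cum 530  ← median
  x=7 (B, w=40) cum 570
  x=12 (E, w=20) cum 590
  x=14 (F, w=120) cum 710
⇒ x* = 3
y-coordinate, sorted with cumulative weight:
  y=0 (A, w=30) cum 30
  y=0 (E, w=20) cum 50
  y=1 (B, w=40) cum 90
  y=3 (D, w=225) cum 315
  y=5 (C, w=275) cum 590  ← median
  y=12 (F, w=120) cum 710
⇒ y* = 5

(3, 5)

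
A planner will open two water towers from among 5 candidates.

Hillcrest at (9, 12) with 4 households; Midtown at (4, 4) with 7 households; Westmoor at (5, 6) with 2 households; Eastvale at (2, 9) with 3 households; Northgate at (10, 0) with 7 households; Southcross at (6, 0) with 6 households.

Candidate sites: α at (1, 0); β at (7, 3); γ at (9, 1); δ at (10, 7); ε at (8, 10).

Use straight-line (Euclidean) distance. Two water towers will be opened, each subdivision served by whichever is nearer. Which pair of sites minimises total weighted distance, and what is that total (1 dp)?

Evaluate every pair (each demand assigned to the nearer of the two):
  {β, ε}: total = 105.2
  {γ, ε}: total = 106.9
  {β, γ}: total = 118.5
  {β, δ}: total = 121.8
  {γ, δ}: total = 125.0
  {α, β}: total = 138.3
  {α, γ}: total = 147.8
  {α, ε}: total = 165.2
  {α, δ}: total = 169.3
  {δ, ε}: total = 181.5
Best pair: {β, ε} with total 105.2.

{β, ε}, total 105.2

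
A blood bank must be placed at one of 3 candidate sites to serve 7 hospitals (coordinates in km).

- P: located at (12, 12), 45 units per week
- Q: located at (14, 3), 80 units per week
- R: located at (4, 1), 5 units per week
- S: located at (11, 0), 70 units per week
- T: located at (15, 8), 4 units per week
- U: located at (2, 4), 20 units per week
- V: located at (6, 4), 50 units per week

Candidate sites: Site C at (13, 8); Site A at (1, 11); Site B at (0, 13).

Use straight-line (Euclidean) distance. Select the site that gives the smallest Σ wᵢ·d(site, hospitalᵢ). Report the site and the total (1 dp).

Total weighted distance at each candidate:
  Site C (13, 8): total = 1872.9
  Site A (1, 11): total = 3439.8
  Site B (0, 13): total = 3962.0
Minimum is at Site C with total 1872.9 km.

Site C, total 1872.9 km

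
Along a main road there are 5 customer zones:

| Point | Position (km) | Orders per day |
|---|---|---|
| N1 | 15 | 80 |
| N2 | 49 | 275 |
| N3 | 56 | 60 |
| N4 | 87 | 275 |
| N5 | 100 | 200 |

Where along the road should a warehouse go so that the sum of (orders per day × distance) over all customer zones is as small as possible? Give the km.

x = 87

For a sum of weighted absolute distances on a line, the optimum is the weighted median (not the mean). Total weight W = 890; half-weight = 445.
Sort by position and accumulate weight:
  km 15 (N1, w=80) → cum 80
  km 49 (N2, w=275) → cum 355
  km 56 (N3, w=60) → cum 415
  km 87 (N4, w=275) → cum 690  ≥ 445 → median here
  km 100 (N5, w=200) → cum 890
Optimal location: km 87.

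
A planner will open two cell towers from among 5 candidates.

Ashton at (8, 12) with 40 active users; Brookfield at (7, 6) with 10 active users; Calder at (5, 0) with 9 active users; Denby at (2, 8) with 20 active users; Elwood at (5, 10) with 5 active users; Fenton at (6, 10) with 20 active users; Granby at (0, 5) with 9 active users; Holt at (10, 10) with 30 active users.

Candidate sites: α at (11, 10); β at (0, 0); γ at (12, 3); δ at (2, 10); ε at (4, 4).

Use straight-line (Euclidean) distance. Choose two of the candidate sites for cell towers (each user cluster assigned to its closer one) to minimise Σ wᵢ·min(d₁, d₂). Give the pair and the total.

Evaluate every pair (each demand assigned to the nearer of the two):
  {α, ε}: total = 503.9
  {α, δ}: total = 508.2
  {α, β}: total = 615.7
  {α, γ}: total = 722.5
  {δ, ε}: total = 738.3
  {γ, δ}: total = 781.7
  {β, δ}: total = 782.0
  {γ, ε}: total = 932.8
  {β, ε}: total = 968.9
  {β, γ}: total = 1159.5
Best pair: {α, ε} with total 503.9.

{α, ε}, total 503.9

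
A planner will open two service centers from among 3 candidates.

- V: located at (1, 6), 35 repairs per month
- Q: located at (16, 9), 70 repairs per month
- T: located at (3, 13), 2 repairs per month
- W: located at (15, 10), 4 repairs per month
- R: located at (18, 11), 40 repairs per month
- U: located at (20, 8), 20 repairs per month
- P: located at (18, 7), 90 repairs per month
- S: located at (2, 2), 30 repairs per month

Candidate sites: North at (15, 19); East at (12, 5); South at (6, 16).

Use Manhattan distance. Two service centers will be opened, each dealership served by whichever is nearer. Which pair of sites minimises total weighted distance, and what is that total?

Evaluate every pair (each demand assigned to the nearer of the two):
  {North, East}: total = 2816
  {East, South}: total = 2834
  {North, South}: total = 3993
Best pair: {North, East} with total 2816.

{North, East}, total 2816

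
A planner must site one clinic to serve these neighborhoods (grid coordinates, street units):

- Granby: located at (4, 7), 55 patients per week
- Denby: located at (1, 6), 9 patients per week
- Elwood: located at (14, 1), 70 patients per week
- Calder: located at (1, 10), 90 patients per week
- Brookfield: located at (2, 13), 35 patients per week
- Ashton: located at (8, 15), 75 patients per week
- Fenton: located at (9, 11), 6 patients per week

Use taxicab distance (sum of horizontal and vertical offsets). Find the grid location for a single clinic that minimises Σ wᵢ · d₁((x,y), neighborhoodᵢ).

Manhattan distance separates: Σwᵢ(|x−xᵢ|+|y−yᵢ|) = Σwᵢ|x−xᵢ| + Σwᵢ|y−yᵢ|, so x and y are optimised independently as 1-D weighted medians.
Total weight W = 340; half = 170.
x-coordinate, sorted with cumulative weight:
  x=1 (Denby, w=9) cum 9
  x=1 (Calder, w=90) cum 99
  x=2 (Brookfield, w=35) cum 134
  x=4 (Granby, w=55) cum 189  ← median
  x=8 (Ashton, w=75) cum 264
  x=9 (Fenton, w=6) cum 270
  x=14 (Elwood, w=70) cum 340
⇒ x* = 4
y-coordinate, sorted with cumulative weight:
  y=1 (Elwood, w=70) cum 70
  y=6 (Denby, w=9) cum 79
  y=7 (Granby, w=55) cum 134
  y=10 (Calder, w=90) cum 224  ← median
  y=11 (Fenton, w=6) cum 230
  y=13 (Brookfield, w=35) cum 265
  y=15 (Ashton, w=75) cum 340
⇒ y* = 10

(4, 10)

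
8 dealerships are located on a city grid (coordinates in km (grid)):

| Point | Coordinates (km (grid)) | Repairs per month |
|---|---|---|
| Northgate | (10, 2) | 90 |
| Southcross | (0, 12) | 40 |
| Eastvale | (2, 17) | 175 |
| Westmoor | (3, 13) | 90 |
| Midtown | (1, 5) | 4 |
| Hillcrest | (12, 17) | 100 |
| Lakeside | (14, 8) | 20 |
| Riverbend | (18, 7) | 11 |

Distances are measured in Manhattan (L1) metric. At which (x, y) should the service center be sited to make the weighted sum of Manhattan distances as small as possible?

Manhattan distance separates: Σwᵢ(|x−xᵢ|+|y−yᵢ|) = Σwᵢ|x−xᵢ| + Σwᵢ|y−yᵢ|, so x and y are optimised independently as 1-D weighted medians.
Total weight W = 530; half = 265.
x-coordinate, sorted with cumulative weight:
  x=0 (Southcross, w=40) cum 40
  x=1 (Midtown, w=4) cum 44
  x=2 (Eastvale, w=175) cum 219
  x=3 (Westmoor, w=90) cum 309  ← median
  x=10 (Northgate, w=90) cum 399
  x=12 (Hillcrest, w=100) cum 499
  x=14 (Lakeside, w=20) cum 519
  x=18 (Riverbend, w=11) cum 530
⇒ x* = 3
y-coordinate, sorted with cumulative weight:
  y=2 (Northgate, w=90) cum 90
  y=5 (Midtown, w=4) cum 94
  y=7 (Riverbend, w=11) cum 105
  y=8 (Lakeside, w=20) cum 125
  y=12 (Southcross, w=40) cum 165
  y=13 (Westmoor, w=90) cum 255
  y=17 (Eastvale, w=175) cum 430  ← median
  y=17 (Hillcrest, w=100) cum 530
⇒ y* = 17

(3, 17)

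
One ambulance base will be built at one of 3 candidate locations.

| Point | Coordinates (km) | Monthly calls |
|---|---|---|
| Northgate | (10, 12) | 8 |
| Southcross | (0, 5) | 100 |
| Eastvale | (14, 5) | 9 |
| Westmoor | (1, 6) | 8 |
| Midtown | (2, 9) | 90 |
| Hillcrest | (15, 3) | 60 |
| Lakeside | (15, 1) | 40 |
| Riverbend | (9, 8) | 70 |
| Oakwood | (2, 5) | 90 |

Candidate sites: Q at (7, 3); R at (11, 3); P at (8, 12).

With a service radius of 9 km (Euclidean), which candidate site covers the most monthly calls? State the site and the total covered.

Coverage radius r = 9 km; a point is covered iff (Δx)²+(Δy)² ≤ 9² = 81.
  Q (7, 3): covers {Southcross, Eastvale, Westmoor, Midtown, Hillcrest, Lakeside, Riverbend, Oakwood} → 467
  R (11, 3): covers {Eastvale, Hillcrest, Lakeside, Riverbend} → 179
  P (8, 12): covers {Northgate, Midtown, Riverbend} → 168
Maximum coverage at Q: 467 monthly calls.

Q, covering 467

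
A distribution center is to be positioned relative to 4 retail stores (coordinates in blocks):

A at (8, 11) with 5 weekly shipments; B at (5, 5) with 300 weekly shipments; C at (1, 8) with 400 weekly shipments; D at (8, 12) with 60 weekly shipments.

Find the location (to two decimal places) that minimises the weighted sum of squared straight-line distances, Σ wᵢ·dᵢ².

(3.16, 7.16)

The minimiser of Σwᵢ‖p−pᵢ‖² is the weighted centroid p* = (Σwᵢpᵢ)/(Σwᵢ).
Σwᵢ = 765.
Σwᵢxᵢ = 5·8 + 300·5 + 400·1 + 60·8 = 2420.
Σwᵢyᵢ = 5·11 + 300·5 + 400·8 + 60·12 = 5475.
x* = 2420/765 = 3.16, y* = 5475/765 = 7.16.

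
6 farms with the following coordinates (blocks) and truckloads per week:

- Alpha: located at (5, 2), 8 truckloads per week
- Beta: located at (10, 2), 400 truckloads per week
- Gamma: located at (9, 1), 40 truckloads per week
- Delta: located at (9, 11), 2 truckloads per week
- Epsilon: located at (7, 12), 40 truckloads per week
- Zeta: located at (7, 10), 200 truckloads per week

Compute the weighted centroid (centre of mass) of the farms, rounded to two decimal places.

The minimiser of Σwᵢ‖p−pᵢ‖² is the weighted centroid p* = (Σwᵢpᵢ)/(Σwᵢ).
Σwᵢ = 690.
Σwᵢxᵢ = 8·5 + 400·10 + 40·9 + 2·9 + 40·7 + 200·7 = 6098.
Σwᵢyᵢ = 8·2 + 400·2 + 40·1 + 2·11 + 40·12 + 200·10 = 3358.
x* = 6098/690 = 8.84, y* = 3358/690 = 4.87.

(8.84, 4.87)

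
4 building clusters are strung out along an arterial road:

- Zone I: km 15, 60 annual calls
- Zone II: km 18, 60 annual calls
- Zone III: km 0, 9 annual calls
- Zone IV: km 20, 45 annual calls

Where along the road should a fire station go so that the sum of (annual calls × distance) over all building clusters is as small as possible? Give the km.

For a sum of weighted absolute distances on a line, the optimum is the weighted median (not the mean). Total weight W = 174; half-weight = 87.
Sort by position and accumulate weight:
  km 0 (Zone III, w=9) → cum 9
  km 15 (Zone I, w=60) → cum 69
  km 18 (Zone II, w=60) → cum 129  ≥ 87 → median here
  km 20 (Zone IV, w=45) → cum 174
Optimal location: km 18.

x = 18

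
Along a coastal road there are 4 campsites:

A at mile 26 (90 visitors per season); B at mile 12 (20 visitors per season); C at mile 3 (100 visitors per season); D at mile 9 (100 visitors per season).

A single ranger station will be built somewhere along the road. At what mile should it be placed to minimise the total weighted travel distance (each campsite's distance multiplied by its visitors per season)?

x = 9

For a sum of weighted absolute distances on a line, the optimum is the weighted median (not the mean). Total weight W = 310; half-weight = 155.
Sort by position and accumulate weight:
  mile 3 (C, w=100) → cum 100
  mile 9 (D, w=100) → cum 200  ≥ 155 → median here
  mile 12 (B, w=20) → cum 220
  mile 26 (A, w=90) → cum 310
Optimal location: mile 9.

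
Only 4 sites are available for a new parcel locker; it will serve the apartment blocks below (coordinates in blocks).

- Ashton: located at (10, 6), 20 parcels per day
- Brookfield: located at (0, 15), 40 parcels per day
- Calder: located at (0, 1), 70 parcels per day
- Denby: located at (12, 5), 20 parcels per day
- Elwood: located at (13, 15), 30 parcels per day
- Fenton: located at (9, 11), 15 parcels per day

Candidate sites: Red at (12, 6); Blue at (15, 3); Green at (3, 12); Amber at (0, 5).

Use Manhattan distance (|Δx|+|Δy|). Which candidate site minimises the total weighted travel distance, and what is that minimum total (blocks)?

Total weighted distance at each candidate:
  Red (12, 6): total = 2510
  Blue (15, 3): total = 3160
  Green (3, 12): total = 2295
  Amber (0, 5): total = 2055
Minimum is at Amber with total 2055 blocks.

Amber, total 2055 blocks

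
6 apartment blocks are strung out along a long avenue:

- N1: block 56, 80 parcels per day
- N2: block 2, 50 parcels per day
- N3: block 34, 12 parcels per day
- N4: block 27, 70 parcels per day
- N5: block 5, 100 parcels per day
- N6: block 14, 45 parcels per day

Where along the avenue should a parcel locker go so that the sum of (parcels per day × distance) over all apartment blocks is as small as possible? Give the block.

For a sum of weighted absolute distances on a line, the optimum is the weighted median (not the mean). Total weight W = 357; half-weight = 178.5.
Sort by position and accumulate weight:
  block 2 (N2, w=50) → cum 50
  block 5 (N5, w=100) → cum 150
  block 14 (N6, w=45) → cum 195  ≥ 178.5 → median here
  block 27 (N4, w=70) → cum 265
  block 34 (N3, w=12) → cum 277
  block 56 (N1, w=80) → cum 357
Optimal location: block 14.

x = 14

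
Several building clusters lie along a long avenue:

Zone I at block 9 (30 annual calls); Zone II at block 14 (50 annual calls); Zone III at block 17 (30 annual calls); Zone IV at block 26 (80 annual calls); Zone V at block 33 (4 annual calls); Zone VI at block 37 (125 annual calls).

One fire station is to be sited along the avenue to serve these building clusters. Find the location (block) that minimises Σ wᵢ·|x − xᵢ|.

For a sum of weighted absolute distances on a line, the optimum is the weighted median (not the mean). Total weight W = 319; half-weight = 159.5.
Sort by position and accumulate weight:
  block 9 (Zone I, w=30) → cum 30
  block 14 (Zone II, w=50) → cum 80
  block 17 (Zone III, w=30) → cum 110
  block 26 (Zone IV, w=80) → cum 190  ≥ 159.5 → median here
  block 33 (Zone V, w=4) → cum 194
  block 37 (Zone VI, w=125) → cum 319
Optimal location: block 26.

x = 26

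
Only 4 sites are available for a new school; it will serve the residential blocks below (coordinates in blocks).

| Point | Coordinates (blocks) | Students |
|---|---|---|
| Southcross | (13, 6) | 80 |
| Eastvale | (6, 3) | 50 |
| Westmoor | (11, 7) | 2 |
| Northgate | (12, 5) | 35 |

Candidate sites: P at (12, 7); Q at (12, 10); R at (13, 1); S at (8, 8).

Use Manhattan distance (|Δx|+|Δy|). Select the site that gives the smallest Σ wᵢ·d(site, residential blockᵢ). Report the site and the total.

Total weighted distance at each candidate:
  P (12, 7): total = 732
  Q (12, 10): total = 1233
  R (13, 1): total = 1041
  S (8, 8): total = 1163
Minimum is at P with total 732 blocks.

P, total 732 blocks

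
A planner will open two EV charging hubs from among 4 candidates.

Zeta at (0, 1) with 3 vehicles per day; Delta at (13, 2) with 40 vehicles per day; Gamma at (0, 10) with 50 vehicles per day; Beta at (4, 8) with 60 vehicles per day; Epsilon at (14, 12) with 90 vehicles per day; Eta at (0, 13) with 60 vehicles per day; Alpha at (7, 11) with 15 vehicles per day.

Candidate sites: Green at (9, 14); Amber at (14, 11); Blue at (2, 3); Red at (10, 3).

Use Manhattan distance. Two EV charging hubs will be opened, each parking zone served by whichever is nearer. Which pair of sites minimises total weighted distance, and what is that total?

Evaluate every pair (each demand assigned to the nearer of the two):
  {Amber, Blue}: total = 2197
  {Green, Amber}: total = 2541
  {Green, Blue}: total = 2667
  {Amber, Red}: total = 2761
  {Green, Red}: total = 2811
  {Blue, Red}: total = 3097
Best pair: {Amber, Blue} with total 2197.

{Amber, Blue}, total 2197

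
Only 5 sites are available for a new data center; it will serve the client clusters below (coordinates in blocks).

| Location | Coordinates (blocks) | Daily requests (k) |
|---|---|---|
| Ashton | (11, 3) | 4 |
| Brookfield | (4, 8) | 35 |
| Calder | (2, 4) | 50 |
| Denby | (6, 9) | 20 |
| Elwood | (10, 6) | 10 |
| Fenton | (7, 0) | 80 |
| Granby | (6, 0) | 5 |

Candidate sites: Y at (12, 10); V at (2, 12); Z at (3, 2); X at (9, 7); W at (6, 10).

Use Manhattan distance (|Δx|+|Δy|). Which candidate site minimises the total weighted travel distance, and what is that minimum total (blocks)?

Total weighted distance at each candidate:
  Y (12, 10): total = 2662
  V (2, 12): total = 2402
  Z (3, 2): total = 1246
  X (9, 7): total = 1624
  W (6, 10): total = 1718
Minimum is at Z with total 1246 blocks.

Z, total 1246 blocks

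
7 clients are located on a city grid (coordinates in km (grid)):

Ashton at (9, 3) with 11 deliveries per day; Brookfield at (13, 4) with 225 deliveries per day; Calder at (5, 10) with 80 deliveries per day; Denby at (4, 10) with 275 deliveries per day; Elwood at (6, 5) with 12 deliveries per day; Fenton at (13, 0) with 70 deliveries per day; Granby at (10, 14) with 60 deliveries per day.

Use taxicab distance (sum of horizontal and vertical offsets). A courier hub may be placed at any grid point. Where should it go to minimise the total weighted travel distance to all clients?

Manhattan distance separates: Σwᵢ(|x−xᵢ|+|y−yᵢ|) = Σwᵢ|x−xᵢ| + Σwᵢ|y−yᵢ|, so x and y are optimised independently as 1-D weighted medians.
Total weight W = 733; half = 366.5.
x-coordinate, sorted with cumulative weight:
  x=4 (Denby, w=275) cum 275
  x=5 (Calder, w=80) cum 355
  x=6 (Elwood, w=12) cum 367  ← median
  x=9 (Ashton, w=11) cum 378
  x=10 (Granby, w=60) cum 438
  x=13 (Brookfield, w=225) cum 663
  x=13 (Fenton, w=70) cum 733
⇒ x* = 6
y-coordinate, sorted with cumulative weight:
  y=0 (Fenton, w=70) cum 70
  y=3 (Ashton, w=11) cum 81
  y=4 (Brookfield, w=225) cum 306
  y=5 (Elwood, w=12) cum 318
  y=10 (Calder, w=80) cum 398  ← median
  y=10 (Denby, w=275) cum 673
  y=14 (Granby, w=60) cum 733
⇒ y* = 10

(6, 10)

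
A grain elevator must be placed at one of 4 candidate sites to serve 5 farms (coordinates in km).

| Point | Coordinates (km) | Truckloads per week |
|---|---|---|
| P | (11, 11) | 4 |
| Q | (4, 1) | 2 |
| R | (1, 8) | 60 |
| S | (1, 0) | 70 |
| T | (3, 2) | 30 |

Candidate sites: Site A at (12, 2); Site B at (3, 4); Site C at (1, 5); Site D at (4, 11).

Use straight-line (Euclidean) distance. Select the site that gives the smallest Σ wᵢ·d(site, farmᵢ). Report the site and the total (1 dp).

Total weighted distance at each candidate:
  Site A (12, 2): total = 1856.8
  Site B (3, 4): total = 690.2
  Site C (1, 5): total = 694.8
  Site D (4, 11): total = 1372.3
Minimum is at Site B with total 690.2 km.

Site B, total 690.2 km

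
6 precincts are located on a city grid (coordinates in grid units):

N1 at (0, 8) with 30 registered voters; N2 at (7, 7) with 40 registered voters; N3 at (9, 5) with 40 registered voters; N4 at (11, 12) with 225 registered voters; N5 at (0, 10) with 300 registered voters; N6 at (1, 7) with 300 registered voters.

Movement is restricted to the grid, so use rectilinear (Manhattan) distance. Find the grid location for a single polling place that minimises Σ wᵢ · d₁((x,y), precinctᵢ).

(1, 10)

Manhattan distance separates: Σwᵢ(|x−xᵢ|+|y−yᵢ|) = Σwᵢ|x−xᵢ| + Σwᵢ|y−yᵢ|, so x and y are optimised independently as 1-D weighted medians.
Total weight W = 935; half = 467.5.
x-coordinate, sorted with cumulative weight:
  x=0 (N1, w=30) cum 30
  x=0 (N5, w=300) cum 330
  x=1 (N6, w=300) cum 630  ← median
  x=7 (N2, w=40) cum 670
  x=9 (N3, w=40) cum 710
  x=11 (N4, w=225) cum 935
⇒ x* = 1
y-coordinate, sorted with cumulative weight:
  y=5 (N3, w=40) cum 40
  y=7 (N2, w=40) cum 80
  y=7 (N6, w=300) cum 380
  y=8 (N1, w=30) cum 410
  y=10 (N5, w=300) cum 710  ← median
  y=12 (N4, w=225) cum 935
⇒ y* = 10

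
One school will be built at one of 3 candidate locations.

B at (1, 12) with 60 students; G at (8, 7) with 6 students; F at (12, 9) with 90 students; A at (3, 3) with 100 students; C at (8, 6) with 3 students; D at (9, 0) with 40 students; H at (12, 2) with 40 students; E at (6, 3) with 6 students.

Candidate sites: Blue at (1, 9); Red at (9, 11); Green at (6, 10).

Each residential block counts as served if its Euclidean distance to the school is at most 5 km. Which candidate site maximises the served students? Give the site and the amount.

Red, covering 96

Coverage radius r = 5 km; a point is covered iff (Δx)²+(Δy)² ≤ 5² = 25.
  Blue (1, 9): covers {B} → 60
  Red (9, 11): covers {G, F} → 96
  Green (6, 10): covers {G, C} → 9
Maximum coverage at Red: 96 students.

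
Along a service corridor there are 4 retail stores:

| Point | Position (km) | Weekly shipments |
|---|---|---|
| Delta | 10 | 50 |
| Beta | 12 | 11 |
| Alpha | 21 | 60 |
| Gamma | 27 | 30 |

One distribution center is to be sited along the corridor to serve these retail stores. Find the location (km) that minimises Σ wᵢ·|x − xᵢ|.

x = 21

For a sum of weighted absolute distances on a line, the optimum is the weighted median (not the mean). Total weight W = 151; half-weight = 75.5.
Sort by position and accumulate weight:
  km 10 (Delta, w=50) → cum 50
  km 12 (Beta, w=11) → cum 61
  km 21 (Alpha, w=60) → cum 121  ≥ 75.5 → median here
  km 27 (Gamma, w=30) → cum 151
Optimal location: km 21.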